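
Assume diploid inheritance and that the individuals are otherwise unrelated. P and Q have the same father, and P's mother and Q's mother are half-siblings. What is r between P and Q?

0.3125

Relatedness sums over independent paths through distinct common ancestors.
P and Q are related in two ways: half-sibs through their shared father (r = 1/4) and half first cousins through their mothers (r = 1/16).
r = 1/4 + 1/16 = 0.3125.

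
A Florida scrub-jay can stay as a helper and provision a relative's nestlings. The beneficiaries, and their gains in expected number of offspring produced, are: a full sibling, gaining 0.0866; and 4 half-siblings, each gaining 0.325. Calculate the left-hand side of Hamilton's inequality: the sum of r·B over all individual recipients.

r to a full sibling = 1/2 (full sibs share both parents — two paths of length 2: r = 2·(1/2)^2 = 1/2).
r to a half-sibling = 1/4 (half-sibs share one parent — one path of length 2: r = (1/2)^2 = 1/4).
Summing one r·B term per recipient: 1·0.5·0.0866 + 4·0.25·0.325 = 0.3683.

0.3683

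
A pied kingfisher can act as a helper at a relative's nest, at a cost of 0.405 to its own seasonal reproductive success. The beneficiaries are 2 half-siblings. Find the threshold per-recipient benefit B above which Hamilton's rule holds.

r to a half-sibling = 1/4 (half-sibs share one parent — one path of length 2: r = (1/2)^2 = 1/4).
Hamilton's rule with n recipients of equal r: n·r·B > C, so B > C/(n·r) = 0.405/(2·0.25) = 0.81.

0.81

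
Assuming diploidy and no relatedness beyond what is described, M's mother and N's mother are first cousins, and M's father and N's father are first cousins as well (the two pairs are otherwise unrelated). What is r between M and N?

With two independent routes of shared ancestry, r is the sum of the two contributions.
M and N are related in two ways: second cousins through their mothers (r = 1/32) and second cousins through their fathers (r = 1/32).
r = 1/32 + 1/32 = 1/16 = 0.0625.

0.0625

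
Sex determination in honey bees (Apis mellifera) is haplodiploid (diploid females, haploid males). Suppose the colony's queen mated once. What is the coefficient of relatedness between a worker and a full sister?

Haplodiploid full sisters inherit their father's entire haploid genome identically (contributing 1/2) and on average half of their mother's contribution (1/2 · 1/2 = 1/4); r = 1/2 + 1/4 = 3/4.

0.75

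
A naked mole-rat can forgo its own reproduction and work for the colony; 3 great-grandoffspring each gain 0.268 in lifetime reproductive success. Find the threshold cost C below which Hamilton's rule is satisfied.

r to a great-grandoffspring = 1/8 (three parent–offspring links: r = (1/2)^3 = 1/8).
Hamilton's rule: n·r·B > C, so the trait is favored while C < n·r·B = 3·0.125·0.268 = 0.1005.

0.1005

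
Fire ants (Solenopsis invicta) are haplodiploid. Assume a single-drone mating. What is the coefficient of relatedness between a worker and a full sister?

Haplodiploid full sisters inherit their father's entire haploid genome identically (contributing 1/2) and on average half of their mother's contribution (1/2 · 1/2 = 1/4); r = 1/2 + 1/4 = 3/4.

0.75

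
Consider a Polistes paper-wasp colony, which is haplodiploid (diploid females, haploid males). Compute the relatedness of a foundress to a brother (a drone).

Her haploid brother carries none of their father's genes and a random half of their mother's genome; that half matches the maternal half of her own genome with probability 1/2: r = 1/2 · 1/2 = 1/4.

0.25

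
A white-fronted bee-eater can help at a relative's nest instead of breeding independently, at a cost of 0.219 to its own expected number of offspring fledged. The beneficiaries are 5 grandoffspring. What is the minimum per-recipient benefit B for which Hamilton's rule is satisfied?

r to a grandoffspring = 0.25 (two parent–offspring links: r = (1/2)^2 = 1/4).
Hamilton's rule with n recipients of equal r: n·r·B > C, so B > C/(n·r) = 0.219/(5·0.25) = 0.1752.

0.1752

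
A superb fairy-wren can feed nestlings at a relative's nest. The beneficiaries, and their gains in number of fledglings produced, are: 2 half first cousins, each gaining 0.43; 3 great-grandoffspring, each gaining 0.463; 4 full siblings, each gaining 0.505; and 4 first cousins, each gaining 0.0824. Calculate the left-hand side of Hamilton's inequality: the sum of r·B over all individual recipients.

r to a half first cousin = 1/16 (half first cousins share one grandparent — one path of length 4: r = (1/2)^4 = 1/16).
r to a great-grandoffspring = 0.125 (three parent–offspring links: r = (1/2)^3 = 1/8).
r to a full sibling = 0.5 (full sibs share both parents — two paths of length 2: r = 2·(1/2)^2 = 1/2).
r to a first cousin = 0.125 (first cousins share one grandparent pair — two paths of length 4: r = 2·(1/2)^4 = 1/8).
Summing one r·B term per recipient: 2·0.0625·0.43 + 3·0.125·0.463 + 4·0.5·0.505 + 4·0.125·0.0824 = 1.278575.

1.278575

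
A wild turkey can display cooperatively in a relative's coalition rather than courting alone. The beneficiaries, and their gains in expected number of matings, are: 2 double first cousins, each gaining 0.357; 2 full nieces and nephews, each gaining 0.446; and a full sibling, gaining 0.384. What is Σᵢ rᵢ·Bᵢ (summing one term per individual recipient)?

0.5935

r to a double first cousin = 0.25 (double first cousins share both grandparent pairs — four paths of length 4: r = 4·(1/2)^4 = 1/4).
r to a full niece or nephew = 0.25 (full aunt/uncle↔niece/nephew: two paths of length 3 through the shared grandparent pair: r = 2·(1/2)^3 = 1/4).
r to a full sibling = 1/2 (full sibs share both parents — two paths of length 2: r = 2·(1/2)^2 = 1/2).
Summing one r·B term per recipient: 2·0.25·0.357 + 2·0.25·0.446 + 1·0.5·0.384 = 0.5935.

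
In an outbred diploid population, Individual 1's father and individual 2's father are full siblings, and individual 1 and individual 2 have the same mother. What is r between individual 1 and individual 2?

Independent pedigree routes through distinct common ancestors add.
Individual 1 and individual 2 are related in two ways: first cousins through their fathers (r = 1/8) and half-sibs through their shared mother (r = 1/4).
r = 1/8 + 1/4 = 3/8 = 0.375.

0.375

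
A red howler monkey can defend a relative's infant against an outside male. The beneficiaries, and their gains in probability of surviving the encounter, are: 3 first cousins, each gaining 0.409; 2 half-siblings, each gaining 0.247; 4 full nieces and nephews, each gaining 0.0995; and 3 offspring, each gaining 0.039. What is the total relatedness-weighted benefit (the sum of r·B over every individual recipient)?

r to a first cousin = 0.125 (first cousins share one grandparent pair — two paths of length 4: r = 2·(1/2)^4 = 1/8).
r to a half-sibling = 0.25 (half-sibs share one parent — one path of length 2: r = (1/2)^2 = 1/4).
r to a full niece or nephew = 0.25 (full aunt/uncle↔niece/nephew: two paths of length 3 through the shared grandparent pair: r = 2·(1/2)^3 = 1/4).
r to an offspring = 1/2 (one parent–offspring link: r = (1/2)^1 = 1/2).
Summing one r·B term per recipient: 3·0.125·0.409 + 2·0.25·0.247 + 4·0.25·0.0995 + 3·0.5·0.039 = 0.434875.

0.434875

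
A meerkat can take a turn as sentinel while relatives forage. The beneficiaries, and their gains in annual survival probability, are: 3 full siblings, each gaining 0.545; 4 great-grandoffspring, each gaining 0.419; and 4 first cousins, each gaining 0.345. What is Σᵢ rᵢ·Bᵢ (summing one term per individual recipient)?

r to a full sibling = 1/2 (full sibs share both parents — two paths of length 2: r = 2·(1/2)^2 = 1/2).
r to a great-grandoffspring = 0.125 (three parent–offspring links: r = (1/2)^3 = 1/8).
r to a first cousin = 0.125 (first cousins share one grandparent pair — two paths of length 4: r = 2·(1/2)^4 = 1/8).
Summing one r·B term per recipient: 3·0.5·0.545 + 4·0.125·0.419 + 4·0.125·0.345 = 1.1995.

1.1995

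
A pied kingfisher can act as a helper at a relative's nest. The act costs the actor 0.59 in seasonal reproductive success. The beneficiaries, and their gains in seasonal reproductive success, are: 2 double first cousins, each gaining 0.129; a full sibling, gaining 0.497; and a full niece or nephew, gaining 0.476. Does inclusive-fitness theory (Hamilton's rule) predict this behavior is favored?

No

Hamilton's rule: the trait is favored when the sum of r·B over every recipient exceeds the actor's cost C.
r to a double first cousin = 0.25 (double first cousins share both grandparent pairs — four paths of length 4: r = 4·(1/2)^4 = 1/4).
r to a full sibling = 1/2 (full sibs share both parents — two paths of length 2: r = 2·(1/2)^2 = 1/2).
r to a full niece or nephew = 0.25 (full aunt/uncle↔niece/nephew: two paths of length 3 through the shared grandparent pair: r = 2·(1/2)^3 = 1/4).
Summing one r·B term per recipient: 2·0.25·0.129 + 1·0.5·0.497 + 1·0.25·0.476 = 0.432.
0.432 < 0.59: the indirect benefit is less than the cost.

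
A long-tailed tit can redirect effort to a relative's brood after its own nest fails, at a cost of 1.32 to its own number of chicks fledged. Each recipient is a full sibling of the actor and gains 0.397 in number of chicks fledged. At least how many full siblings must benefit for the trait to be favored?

7

r to a full sibling = 0.5 (full sibs share both parents — two paths of length 2: r = 2·(1/2)^2 = 1/2).
Hamilton's rule: n·r·B > C  ⇒  n > C/(r·B) = 1.32/(0.5·0.397) = 6.65.
The smallest integer exceeding 6.65 is 7.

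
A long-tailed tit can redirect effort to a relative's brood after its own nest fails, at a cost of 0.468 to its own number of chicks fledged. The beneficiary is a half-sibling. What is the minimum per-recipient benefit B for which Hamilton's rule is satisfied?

r to a half-sibling = 1/4 (half-sibs share one parent — one path of length 2: r = (1/2)^2 = 1/4).
Hamilton's rule with n recipients of equal r: n·r·B > C, so B > C/(n·r) = 0.468/(1·0.25) = 1.872.

1.872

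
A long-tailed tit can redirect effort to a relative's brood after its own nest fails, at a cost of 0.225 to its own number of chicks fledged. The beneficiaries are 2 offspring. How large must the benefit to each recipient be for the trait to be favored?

0.225

r to an offspring = 1/2 (one parent–offspring link: r = (1/2)^1 = 1/2).
Hamilton's rule with n recipients of equal r: n·r·B > C, so B > C/(n·r) = 0.225/(2·0.5) = 0.225.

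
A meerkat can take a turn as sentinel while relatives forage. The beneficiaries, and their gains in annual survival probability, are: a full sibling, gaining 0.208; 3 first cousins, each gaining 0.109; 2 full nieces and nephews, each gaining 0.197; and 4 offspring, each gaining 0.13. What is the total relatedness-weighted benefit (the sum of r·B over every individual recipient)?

0.503375

r to a full sibling = 1/2 (full sibs share both parents — two paths of length 2: r = 2·(1/2)^2 = 1/2).
r to a first cousin = 0.125 (first cousins share one grandparent pair — two paths of length 4: r = 2·(1/2)^4 = 1/8).
r to a full niece or nephew = 0.25 (full aunt/uncle↔niece/nephew: two paths of length 3 through the shared grandparent pair: r = 2·(1/2)^3 = 1/4).
r to an offspring = 0.5 (one parent–offspring link: r = (1/2)^1 = 1/2).
Summing one r·B term per recipient: 1·0.5·0.208 + 3·0.125·0.109 + 2·0.25·0.197 + 4·0.5·0.13 = 0.503375.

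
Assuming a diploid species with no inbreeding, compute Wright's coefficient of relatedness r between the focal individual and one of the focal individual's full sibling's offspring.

Each parent–offspring link contributes a factor of 1/2, and independent paths through distinct common ancestors add.
Full aunt/uncle↔niece/nephew: two paths of length 3 through the shared grandparent pair: r = 2·(1/2)^3 = 1/4.

0.25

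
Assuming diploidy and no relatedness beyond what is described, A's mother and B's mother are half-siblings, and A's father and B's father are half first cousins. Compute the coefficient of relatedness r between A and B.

0.078125

Independent pedigree routes through distinct common ancestors add.
A and B are related in two ways: half first cousins through their mothers (r = 1/16) and half second cousins through their fathers (r = 1/64).
r = 1/16 + 1/64 = 5/64 = 0.078125.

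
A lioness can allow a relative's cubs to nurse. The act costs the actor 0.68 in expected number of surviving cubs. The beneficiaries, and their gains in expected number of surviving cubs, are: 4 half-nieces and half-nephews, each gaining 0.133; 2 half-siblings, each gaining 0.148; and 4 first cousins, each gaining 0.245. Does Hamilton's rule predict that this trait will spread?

Hamilton's rule: the trait is favored when the sum of r·B over every recipient exceeds the actor's cost C.
r to a half-niece or half-nephew = 0.125 (half-aunt/uncle↔niece/nephew: one path of length 3: r = (1/2)^3 = 1/8).
r to a half-sibling = 0.25 (half-sibs share one parent — one path of length 2: r = (1/2)^2 = 1/4).
r to a first cousin = 1/8 (first cousins share one grandparent pair — two paths of length 4: r = 2·(1/2)^4 = 1/8).
Summing one r·B term per recipient: 4·0.125·0.133 + 2·0.25·0.148 + 4·0.125·0.245 = 0.263.
0.263 < 0.68: the indirect benefit is less than the cost.

No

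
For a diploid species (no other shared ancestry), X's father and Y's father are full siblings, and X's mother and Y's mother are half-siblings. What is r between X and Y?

Relatedness sums over independent paths through distinct common ancestors.
X and Y are related in two ways: first cousins through their fathers (r = 1/8) and half first cousins through their mothers (r = 1/16).
r = 1/8 + 1/16 = 0.1875.

0.1875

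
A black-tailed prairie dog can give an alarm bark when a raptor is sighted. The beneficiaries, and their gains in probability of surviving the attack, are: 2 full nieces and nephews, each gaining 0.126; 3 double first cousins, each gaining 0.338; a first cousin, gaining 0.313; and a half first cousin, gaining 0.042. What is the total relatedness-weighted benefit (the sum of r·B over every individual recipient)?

0.35825

r to a full niece or nephew = 1/4 (full aunt/uncle↔niece/nephew: two paths of length 3 through the shared grandparent pair: r = 2·(1/2)^3 = 1/4).
r to a double first cousin = 1/4 (double first cousins share both grandparent pairs — four paths of length 4: r = 4·(1/2)^4 = 1/4).
r to a first cousin = 0.125 (first cousins share one grandparent pair — two paths of length 4: r = 2·(1/2)^4 = 1/8).
r to a half first cousin = 1/16 (half first cousins share one grandparent — one path of length 4: r = (1/2)^4 = 1/16).
Summing one r·B term per recipient: 2·0.25·0.126 + 3·0.25·0.338 + 1·0.125·0.313 + 1·0.0625·0.042 = 0.35825.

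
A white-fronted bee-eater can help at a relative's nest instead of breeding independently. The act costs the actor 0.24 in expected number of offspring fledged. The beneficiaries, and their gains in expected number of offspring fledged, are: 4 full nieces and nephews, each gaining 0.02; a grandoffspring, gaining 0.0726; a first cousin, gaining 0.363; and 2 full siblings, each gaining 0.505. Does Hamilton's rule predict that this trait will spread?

Yes

Hamilton's rule: the trait is favored when the sum of r·B over every recipient exceeds the actor's cost C.
r to a full niece or nephew = 0.25 (full aunt/uncle↔niece/nephew: two paths of length 3 through the shared grandparent pair: r = 2·(1/2)^3 = 1/4).
r to a grandoffspring = 1/4 (two parent–offspring links: r = (1/2)^2 = 1/4).
r to a first cousin = 0.125 (first cousins share one grandparent pair — two paths of length 4: r = 2·(1/2)^4 = 1/8).
r to a full sibling = 0.5 (full sibs share both parents — two paths of length 2: r = 2·(1/2)^2 = 1/2).
Summing one r·B term per recipient: 4·0.25·0.02 + 1·0.25·0.0726 + 1·0.125·0.363 + 2·0.5·0.505 = 0.588525.
0.588525 > 0.24: the indirect benefit exceeds the cost.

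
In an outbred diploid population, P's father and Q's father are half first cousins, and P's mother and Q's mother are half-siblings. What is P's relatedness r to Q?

With two independent routes of shared ancestry, r is the sum of the two contributions.
P and Q are related in two ways: half second cousins through their fathers (r = 1/64) and half first cousins through their mothers (r = 1/16).
r = 1/64 + 1/16 = 0.078125.

0.078125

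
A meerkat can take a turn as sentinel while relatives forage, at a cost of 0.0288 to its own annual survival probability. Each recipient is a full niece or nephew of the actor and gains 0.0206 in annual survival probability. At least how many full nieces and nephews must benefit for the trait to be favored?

r to a full niece or nephew = 0.25 (full aunt/uncle↔niece/nephew: two paths of length 3 through the shared grandparent pair: r = 2·(1/2)^3 = 1/4).
Hamilton's rule: n·r·B > C  ⇒  n > C/(r·B) = 0.0288/(0.25·0.0206) = 5.592.
The smallest integer exceeding 5.592 is 6.

6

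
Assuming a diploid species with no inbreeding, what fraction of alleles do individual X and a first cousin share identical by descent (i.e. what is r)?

First cousins share one grandparent pair — two paths of length 4: r = 2·(1/2)^4 = 1/8.

0.125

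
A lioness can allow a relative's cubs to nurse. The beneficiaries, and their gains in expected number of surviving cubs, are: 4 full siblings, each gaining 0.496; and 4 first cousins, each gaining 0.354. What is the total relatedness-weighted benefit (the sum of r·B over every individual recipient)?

1.169

r to a full sibling = 1/2 (full sibs share both parents — two paths of length 2: r = 2·(1/2)^2 = 1/2).
r to a first cousin = 1/8 (first cousins share one grandparent pair — two paths of length 4: r = 2·(1/2)^4 = 1/8).
Summing one r·B term per recipient: 4·0.5·0.496 + 4·0.125·0.354 = 1.169.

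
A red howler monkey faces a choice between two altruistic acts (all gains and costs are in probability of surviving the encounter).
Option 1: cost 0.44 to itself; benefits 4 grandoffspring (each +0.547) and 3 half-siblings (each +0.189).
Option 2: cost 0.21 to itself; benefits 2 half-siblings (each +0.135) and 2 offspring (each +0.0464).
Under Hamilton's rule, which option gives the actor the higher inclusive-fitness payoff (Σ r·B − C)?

Option 1

Option 1: r to a grandoffspring = 0.25.
Option 1: r to a half-sibling = 0.25.
Option 1: Σ r·B − C = (4·0.25·0.547 + 3·0.25·0.189) − 0.44 = 0.24875.
Option 2: r to a half-sibling = 0.25.
Option 2: r to an offspring = 0.5.
Option 2: Σ r·B − C = (2·0.25·0.135 + 2·0.5·0.0464) − 0.21 = -0.0961.
Option 1 has the higher net inclusive-fitness payoff.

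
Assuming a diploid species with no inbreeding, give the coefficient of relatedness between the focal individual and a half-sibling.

Half-sibs share one parent — one path of length 2: r = (1/2)^2 = 1/4.

0.25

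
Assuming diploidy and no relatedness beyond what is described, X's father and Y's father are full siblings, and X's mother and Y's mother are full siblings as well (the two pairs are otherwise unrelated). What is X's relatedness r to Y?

Independent pedigree routes through distinct common ancestors add.
X and Y are related in two ways: first cousins through their fathers (r = 1/8) and first cousins through their mothers (r = 1/8) — i.e. double first cousins.
r = 1/8 + 1/8 = 0.25.

0.25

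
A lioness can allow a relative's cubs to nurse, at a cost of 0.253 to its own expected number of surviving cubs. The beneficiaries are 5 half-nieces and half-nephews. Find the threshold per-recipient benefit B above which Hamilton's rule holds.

r to a half-niece or half-nephew = 0.125 (half-aunt/uncle↔niece/nephew: one path of length 3: r = (1/2)^3 = 1/8).
Hamilton's rule with n recipients of equal r: n·r·B > C, so B > C/(n·r) = 0.253/(5·0.125) = 0.4048.

0.4048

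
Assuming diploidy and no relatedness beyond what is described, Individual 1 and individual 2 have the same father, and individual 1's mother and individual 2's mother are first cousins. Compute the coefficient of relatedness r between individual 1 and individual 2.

0.28125

With two independent routes of shared ancestry, r is the sum of the two contributions.
Individual 1 and individual 2 are related in two ways: half-sibs through their shared father (r = 1/4) and second cousins through their mothers (r = 1/32).
r = 1/4 + 1/32 = 9/32 = 0.28125.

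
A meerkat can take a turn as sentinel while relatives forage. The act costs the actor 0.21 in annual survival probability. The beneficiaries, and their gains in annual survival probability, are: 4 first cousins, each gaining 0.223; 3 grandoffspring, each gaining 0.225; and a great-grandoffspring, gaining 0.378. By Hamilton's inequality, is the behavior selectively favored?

Yes

Hamilton's rule: the trait is favored when the sum of r·B over every recipient exceeds the actor's cost C.
r to a first cousin = 1/8 (first cousins share one grandparent pair — two paths of length 4: r = 2·(1/2)^4 = 1/8).
r to a grandoffspring = 0.25 (two parent–offspring links: r = (1/2)^2 = 1/4).
r to a great-grandoffspring = 1/8 (three parent–offspring links: r = (1/2)^3 = 1/8).
Summing one r·B term per recipient: 4·0.125·0.223 + 3·0.25·0.225 + 1·0.125·0.378 = 0.3275.
0.3275 > 0.21: the indirect benefit exceeds the cost.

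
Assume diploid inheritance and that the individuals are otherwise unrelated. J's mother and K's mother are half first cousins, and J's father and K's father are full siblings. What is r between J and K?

Wright's path rule: contributions from independent ancestry routes add.
J and K are related in two ways: half second cousins through their mothers (r = 1/64) and first cousins through their fathers (r = 1/8).
r = 1/64 + 1/8 = 9/64 = 0.140625.

0.140625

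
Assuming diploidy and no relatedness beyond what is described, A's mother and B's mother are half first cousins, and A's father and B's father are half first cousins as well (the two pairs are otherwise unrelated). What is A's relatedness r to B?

Wright's path rule: contributions from independent ancestry routes add.
A and B are related in two ways: half second cousins through their mothers (r = 1/64) and half second cousins through their fathers (r = 1/64).
r = 1/64 + 1/64 = 0.03125.

0.03125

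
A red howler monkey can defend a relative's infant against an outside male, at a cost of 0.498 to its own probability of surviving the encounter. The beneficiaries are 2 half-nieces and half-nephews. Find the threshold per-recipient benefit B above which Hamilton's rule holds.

r to a half-niece or half-nephew = 1/8 (half-aunt/uncle↔niece/nephew: one path of length 3: r = (1/2)^3 = 1/8).
Hamilton's rule with n recipients of equal r: n·r·B > C, so B > C/(n·r) = 0.498/(2·0.125) = 1.992.

1.992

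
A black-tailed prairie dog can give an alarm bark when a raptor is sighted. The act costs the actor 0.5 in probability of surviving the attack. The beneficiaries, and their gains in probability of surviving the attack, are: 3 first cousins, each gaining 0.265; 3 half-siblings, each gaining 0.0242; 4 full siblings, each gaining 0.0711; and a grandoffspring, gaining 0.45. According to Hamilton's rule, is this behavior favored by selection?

No

Hamilton's rule: the trait is favored when the sum of r·B over every recipient exceeds the actor's cost C.
r to a first cousin = 0.125 (first cousins share one grandparent pair — two paths of length 4: r = 2·(1/2)^4 = 1/8).
r to a half-sibling = 1/4 (half-sibs share one parent — one path of length 2: r = (1/2)^2 = 1/4).
r to a full sibling = 1/2 (full sibs share both parents — two paths of length 2: r = 2·(1/2)^2 = 1/2).
r to a grandoffspring = 1/4 (two parent–offspring links: r = (1/2)^2 = 1/4).
Summing one r·B term per recipient: 3·0.125·0.265 + 3·0.25·0.0242 + 4·0.5·0.0711 + 1·0.25·0.45 = 0.372225.
0.372225 < 0.5: the indirect benefit is less than the cost.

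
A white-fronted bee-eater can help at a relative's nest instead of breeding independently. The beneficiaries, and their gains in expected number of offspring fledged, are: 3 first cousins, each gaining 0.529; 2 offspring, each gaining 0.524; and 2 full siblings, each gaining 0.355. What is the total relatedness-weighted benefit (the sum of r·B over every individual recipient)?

r to a first cousin = 0.125 (first cousins share one grandparent pair — two paths of length 4: r = 2·(1/2)^4 = 1/8).
r to an offspring = 1/2 (one parent–offspring link: r = (1/2)^1 = 1/2).
r to a full sibling = 0.5 (full sibs share both parents — two paths of length 2: r = 2·(1/2)^2 = 1/2).
Summing one r·B term per recipient: 3·0.125·0.529 + 2·0.5·0.524 + 2·0.5·0.355 = 1.077375.

1.077375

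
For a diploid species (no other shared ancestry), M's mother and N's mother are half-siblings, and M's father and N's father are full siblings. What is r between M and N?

0.1875

Independent pedigree routes through distinct common ancestors add.
M and N are related in two ways: half first cousins through their mothers (r = 1/16) and first cousins through their fathers (r = 1/8).
r = 1/16 + 1/8 = 0.1875.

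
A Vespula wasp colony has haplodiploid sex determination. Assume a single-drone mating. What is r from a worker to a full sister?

Haplodiploid full sisters inherit their father's entire haploid genome identically (contributing 1/2) and on average half of their mother's contribution (1/2 · 1/2 = 1/4); r = 1/2 + 1/4 = 3/4.

0.75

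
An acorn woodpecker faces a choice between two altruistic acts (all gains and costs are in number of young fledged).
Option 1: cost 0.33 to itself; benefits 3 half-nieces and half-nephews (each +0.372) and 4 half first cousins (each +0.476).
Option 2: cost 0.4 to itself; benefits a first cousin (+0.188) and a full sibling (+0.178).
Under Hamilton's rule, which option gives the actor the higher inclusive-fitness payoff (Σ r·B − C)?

Option 1

Option 1: r to a half-niece or half-nephew = 0.125.
Option 1: r to a half first cousin = 0.0625.
Option 1: Σ r·B − C = (3·0.125·0.372 + 4·0.0625·0.476) − 0.33 = -0.0715.
Option 2: r to a first cousin = 0.125.
Option 2: r to a full sibling = 0.5.
Option 2: Σ r·B − C = (1·0.125·0.188 + 1·0.5·0.178) − 0.4 = -0.2875.
Option 1 has the higher net inclusive-fitness payoff.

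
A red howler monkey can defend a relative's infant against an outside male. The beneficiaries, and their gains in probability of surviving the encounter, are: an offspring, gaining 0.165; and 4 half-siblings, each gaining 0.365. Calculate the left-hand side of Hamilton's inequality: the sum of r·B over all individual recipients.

r to an offspring = 1/2 (one parent–offspring link: r = (1/2)^1 = 1/2).
r to a half-sibling = 0.25 (half-sibs share one parent — one path of length 2: r = (1/2)^2 = 1/4).
Summing one r·B term per recipient: 1·0.5·0.165 + 4·0.25·0.365 = 0.4475.

0.4475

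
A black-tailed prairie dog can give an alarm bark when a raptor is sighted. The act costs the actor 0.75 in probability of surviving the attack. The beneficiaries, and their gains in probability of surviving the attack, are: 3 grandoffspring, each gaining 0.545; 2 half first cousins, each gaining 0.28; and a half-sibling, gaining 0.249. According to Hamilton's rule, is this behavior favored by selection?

No

Hamilton's rule: the trait is favored when the sum of r·B over every recipient exceeds the actor's cost C.
r to a grandoffspring = 0.25 (two parent–offspring links: r = (1/2)^2 = 1/4).
r to a half first cousin = 0.0625 (half first cousins share one grandparent — one path of length 4: r = (1/2)^4 = 1/16).
r to a half-sibling = 0.25 (half-sibs share one parent — one path of length 2: r = (1/2)^2 = 1/4).
Summing one r·B term per recipient: 3·0.25·0.545 + 2·0.0625·0.28 + 1·0.25·0.249 = 0.506.
0.506 < 0.75: the indirect benefit is less than the cost.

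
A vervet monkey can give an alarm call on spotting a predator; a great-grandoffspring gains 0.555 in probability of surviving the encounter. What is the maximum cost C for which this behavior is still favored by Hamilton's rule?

r to a great-grandoffspring = 1/8 (three parent–offspring links: r = (1/2)^3 = 1/8).
Hamilton's rule: n·r·B > C, so the trait is favored while C < n·r·B = 1·0.125·0.555 = 0.069375.

0.069375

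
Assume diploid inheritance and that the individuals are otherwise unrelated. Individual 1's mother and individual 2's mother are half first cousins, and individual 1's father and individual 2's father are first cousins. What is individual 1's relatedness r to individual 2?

Independent pedigree routes through distinct common ancestors add.
Individual 1 and individual 2 are related in two ways: half second cousins through their mothers (r = 1/64) and second cousins through their fathers (r = 1/32).
r = 1/64 + 1/32 = 0.046875.

0.046875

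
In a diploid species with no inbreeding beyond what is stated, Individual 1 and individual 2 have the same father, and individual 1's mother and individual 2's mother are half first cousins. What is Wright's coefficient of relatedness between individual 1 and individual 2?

0.265625

Wright's path rule: contributions from independent ancestry routes add.
Individual 1 and individual 2 are related in two ways: half-sibs through their shared father (r = 1/4) and half second cousins through their mothers (r = 1/64).
r = 1/4 + 1/64 = 0.265625.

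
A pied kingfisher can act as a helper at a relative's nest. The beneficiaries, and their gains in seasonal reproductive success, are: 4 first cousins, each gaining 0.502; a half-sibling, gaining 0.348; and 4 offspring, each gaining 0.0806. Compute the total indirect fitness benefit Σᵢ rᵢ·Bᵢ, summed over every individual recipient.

0.4992

r to a first cousin = 0.125 (first cousins share one grandparent pair — two paths of length 4: r = 2·(1/2)^4 = 1/8).
r to a half-sibling = 0.25 (half-sibs share one parent — one path of length 2: r = (1/2)^2 = 1/4).
r to an offspring = 0.5 (one parent–offspring link: r = (1/2)^1 = 1/2).
Summing one r·B term per recipient: 4·0.125·0.502 + 1·0.25·0.348 + 4·0.5·0.0806 = 0.4992.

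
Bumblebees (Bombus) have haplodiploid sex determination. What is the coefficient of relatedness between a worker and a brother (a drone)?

0.25

Her haploid brother carries none of their father's genes and a random half of their mother's genome; that half matches the maternal half of her own genome with probability 1/2: r = 1/2 · 1/2 = 1/4.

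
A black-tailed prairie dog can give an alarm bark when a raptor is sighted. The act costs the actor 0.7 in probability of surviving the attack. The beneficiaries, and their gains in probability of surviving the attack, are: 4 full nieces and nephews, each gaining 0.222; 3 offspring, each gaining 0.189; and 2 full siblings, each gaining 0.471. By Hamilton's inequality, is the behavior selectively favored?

Hamilton's rule: the trait is favored when the sum of r·B over every recipient exceeds the actor's cost C.
r to a full niece or nephew = 0.25 (full aunt/uncle↔niece/nephew: two paths of length 3 through the shared grandparent pair: r = 2·(1/2)^3 = 1/4).
r to an offspring = 1/2 (one parent–offspring link: r = (1/2)^1 = 1/2).
r to a full sibling = 1/2 (full sibs share both parents — two paths of length 2: r = 2·(1/2)^2 = 1/2).
Summing one r·B term per recipient: 4·0.25·0.222 + 3·0.5·0.189 + 2·0.5·0.471 = 0.9765.
0.9765 > 0.7: the indirect benefit exceeds the cost.

Yes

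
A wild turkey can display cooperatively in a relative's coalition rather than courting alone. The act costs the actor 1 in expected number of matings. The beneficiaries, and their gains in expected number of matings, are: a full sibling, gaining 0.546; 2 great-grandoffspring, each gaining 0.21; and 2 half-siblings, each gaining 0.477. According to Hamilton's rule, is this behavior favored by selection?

No

Hamilton's rule: the trait is favored when the sum of r·B over every recipient exceeds the actor's cost C.
r to a full sibling = 0.5 (full sibs share both parents — two paths of length 2: r = 2·(1/2)^2 = 1/2).
r to a great-grandoffspring = 1/8 (three parent–offspring links: r = (1/2)^3 = 1/8).
r to a half-sibling = 1/4 (half-sibs share one parent — one path of length 2: r = (1/2)^2 = 1/4).
Summing one r·B term per recipient: 1·0.5·0.546 + 2·0.125·0.21 + 2·0.25·0.477 = 0.564.
0.564 < 1: the indirect benefit is less than the cost.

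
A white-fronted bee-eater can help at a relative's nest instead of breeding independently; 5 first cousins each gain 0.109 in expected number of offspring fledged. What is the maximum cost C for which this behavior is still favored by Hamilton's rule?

0.068125

r to a first cousin = 0.125 (first cousins share one grandparent pair — two paths of length 4: r = 2·(1/2)^4 = 1/8).
Hamilton's rule: n·r·B > C, so the trait is favored while C < n·r·B = 5·0.125·0.109 = 0.068125.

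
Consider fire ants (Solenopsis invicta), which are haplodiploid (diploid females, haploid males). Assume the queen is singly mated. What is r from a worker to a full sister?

0.75

Haplodiploid full sisters inherit their father's entire haploid genome identically (contributing 1/2) and on average half of their mother's contribution (1/2 · 1/2 = 1/4); r = 1/2 + 1/4 = 3/4.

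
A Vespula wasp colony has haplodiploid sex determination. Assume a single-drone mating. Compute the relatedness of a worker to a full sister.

0.75

Haplodiploid full sisters inherit their father's entire haploid genome identically (contributing 1/2) and on average half of their mother's contribution (1/2 · 1/2 = 1/4); r = 1/2 + 1/4 = 3/4.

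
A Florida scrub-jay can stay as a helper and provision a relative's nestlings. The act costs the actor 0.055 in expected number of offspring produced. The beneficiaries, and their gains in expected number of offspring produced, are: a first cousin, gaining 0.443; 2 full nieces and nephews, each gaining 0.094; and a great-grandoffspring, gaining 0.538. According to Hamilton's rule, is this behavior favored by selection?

Hamilton's rule: the trait is favored when the sum of r·B over every recipient exceeds the actor's cost C.
r to a first cousin = 1/8 (first cousins share one grandparent pair — two paths of length 4: r = 2·(1/2)^4 = 1/8).
r to a full niece or nephew = 1/4 (full aunt/uncle↔niece/nephew: two paths of length 3 through the shared grandparent pair: r = 2·(1/2)^3 = 1/4).
r to a great-grandoffspring = 1/8 (three parent–offspring links: r = (1/2)^3 = 1/8).
Summing one r·B term per recipient: 1·0.125·0.443 + 2·0.25·0.094 + 1·0.125·0.538 = 0.169625.
0.169625 > 0.055: the indirect benefit exceeds the cost.

Yes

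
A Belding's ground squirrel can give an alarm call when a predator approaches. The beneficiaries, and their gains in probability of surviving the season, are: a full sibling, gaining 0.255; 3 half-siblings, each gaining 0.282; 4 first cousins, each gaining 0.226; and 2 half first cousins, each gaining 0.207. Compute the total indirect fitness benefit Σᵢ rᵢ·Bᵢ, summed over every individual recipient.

0.477875

r to a full sibling = 0.5 (full sibs share both parents — two paths of length 2: r = 2·(1/2)^2 = 1/2).
r to a half-sibling = 1/4 (half-sibs share one parent — one path of length 2: r = (1/2)^2 = 1/4).
r to a first cousin = 0.125 (first cousins share one grandparent pair — two paths of length 4: r = 2·(1/2)^4 = 1/8).
r to a half first cousin = 0.0625 (half first cousins share one grandparent — one path of length 4: r = (1/2)^4 = 1/16).
Summing one r·B term per recipient: 1·0.5·0.255 + 3·0.25·0.282 + 4·0.125·0.226 + 2·0.0625·0.207 = 0.477875.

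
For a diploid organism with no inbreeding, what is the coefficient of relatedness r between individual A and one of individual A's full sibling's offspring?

0.25

Each parent–offspring link contributes a factor of 1/2, and independent paths through distinct common ancestors add.
Full aunt/uncle↔niece/nephew: two paths of length 3 through the shared grandparent pair: r = 2·(1/2)^3 = 1/4.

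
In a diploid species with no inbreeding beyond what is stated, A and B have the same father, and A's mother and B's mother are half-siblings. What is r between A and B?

Wright's path rule: contributions from independent ancestry routes add.
A and B are related in two ways: half-sibs through their shared father (r = 1/4) and half first cousins through their mothers (r = 1/16).
r = 1/4 + 1/16 = 0.3125.

0.3125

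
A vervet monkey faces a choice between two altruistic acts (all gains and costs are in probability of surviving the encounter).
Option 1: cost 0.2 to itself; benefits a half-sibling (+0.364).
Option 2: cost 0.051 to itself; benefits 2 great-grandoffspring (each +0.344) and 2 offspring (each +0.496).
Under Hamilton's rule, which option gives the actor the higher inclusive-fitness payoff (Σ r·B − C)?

Option 2

Option 1: r to a half-sibling = 0.25.
Option 1: Σ r·B − C = (1·0.25·0.364) − 0.2 = -0.109.
Option 2: r to a great-grandoffspring = 0.125.
Option 2: r to an offspring = 0.5.
Option 2: Σ r·B − C = (2·0.125·0.344 + 2·0.5·0.496) − 0.051 = 0.531.
Option 2 has the higher net inclusive-fitness payoff.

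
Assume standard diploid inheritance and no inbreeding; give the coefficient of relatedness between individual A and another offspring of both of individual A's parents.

Each parent–offspring link contributes a factor of 1/2, and independent paths through distinct common ancestors add.
Full sibs share both parents — two paths of length 2: r = 2·(1/2)^2 = 1/2.

0.5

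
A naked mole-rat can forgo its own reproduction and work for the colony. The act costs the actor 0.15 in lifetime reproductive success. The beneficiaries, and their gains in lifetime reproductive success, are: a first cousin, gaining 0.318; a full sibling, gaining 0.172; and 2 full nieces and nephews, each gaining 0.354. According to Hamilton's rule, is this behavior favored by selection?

Hamilton's rule: the trait is favored when the sum of r·B over every recipient exceeds the actor's cost C.
r to a first cousin = 1/8 (first cousins share one grandparent pair — two paths of length 4: r = 2·(1/2)^4 = 1/8).
r to a full sibling = 0.5 (full sibs share both parents — two paths of length 2: r = 2·(1/2)^2 = 1/2).
r to a full niece or nephew = 0.25 (full aunt/uncle↔niece/nephew: two paths of length 3 through the shared grandparent pair: r = 2·(1/2)^3 = 1/4).
Summing one r·B term per recipient: 1·0.125·0.318 + 1·0.5·0.172 + 2·0.25·0.354 = 0.30275.
0.30275 > 0.15: the indirect benefit exceeds the cost.

Yes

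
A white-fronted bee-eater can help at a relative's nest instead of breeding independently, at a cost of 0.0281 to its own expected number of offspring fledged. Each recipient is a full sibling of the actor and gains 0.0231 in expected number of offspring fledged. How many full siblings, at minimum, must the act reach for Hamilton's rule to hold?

3

r to a full sibling = 0.5 (full sibs share both parents — two paths of length 2: r = 2·(1/2)^2 = 1/2).
Hamilton's rule: n·r·B > C  ⇒  n > C/(r·B) = 0.0281/(0.5·0.0231) = 2.433.
The smallest integer exceeding 2.433 is 3.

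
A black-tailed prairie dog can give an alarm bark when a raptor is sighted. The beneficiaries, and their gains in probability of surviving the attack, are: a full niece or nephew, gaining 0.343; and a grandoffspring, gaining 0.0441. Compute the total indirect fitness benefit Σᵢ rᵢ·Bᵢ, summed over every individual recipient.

r to a full niece or nephew = 0.25 (full aunt/uncle↔niece/nephew: two paths of length 3 through the shared grandparent pair: r = 2·(1/2)^3 = 1/4).
r to a grandoffspring = 0.25 (two parent–offspring links: r = (1/2)^2 = 1/4).
Summing one r·B term per recipient: 1·0.25·0.343 + 1·0.25·0.0441 = 0.096775.

0.096775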